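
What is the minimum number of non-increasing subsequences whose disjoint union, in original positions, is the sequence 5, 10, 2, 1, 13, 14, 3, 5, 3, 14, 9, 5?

4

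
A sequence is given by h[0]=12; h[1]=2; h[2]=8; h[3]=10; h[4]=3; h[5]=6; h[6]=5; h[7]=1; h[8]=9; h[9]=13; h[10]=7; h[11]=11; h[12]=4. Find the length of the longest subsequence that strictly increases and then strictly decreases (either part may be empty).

inc[i] = longest strictly increasing subsequence ending at i; dec[i] = longest strictly decreasing subsequence starting at i:
i:      0  1  2  3  4  5  6  7  8  9 10 11 12
h[i]:  12  2  8 10  3  6  5  1  9 13  7 11  4
inc:    1  1  2  3  2  3  3  1  4  5  4  5  3
dec:    5  2  4  4  2  3  2  1  3  3  2  2  1
Best peak at i=9 (value 13): inc=5, dec=3, length 5+3−1 = 7.

7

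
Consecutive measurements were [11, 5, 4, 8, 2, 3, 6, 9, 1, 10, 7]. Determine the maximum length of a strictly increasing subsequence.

5

Track the smallest tail for each achievable length (strict):
11 → extends → [11]
5 → replaces 11 → [5]
4 → replaces 5 → [4]
8 → extends → [4, 8]
2 → replaces 4 → [2, 8]
3 → replaces 8 → [2, 3]
6 → extends → [2, 3, 6]
9 → extends → [2, 3, 6, 9]
1 → replaces 2 → [1, 3, 6, 9]
10 → extends → [1, 3, 6, 9, 10]
7 → replaces 9 → [1, 3, 6, 7, 10]
Five tails, so the longest strictly increasing subsequence has length 5 (e.g. 2, 3, 6, 9, 10).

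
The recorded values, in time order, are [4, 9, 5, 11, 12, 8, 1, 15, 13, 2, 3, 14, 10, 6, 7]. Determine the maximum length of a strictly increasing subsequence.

Track the smallest tail for each achievable length (strict):
4 → extends → [4]
9 → extends → [4, 9]
5 → replaces 9 → [4, 5]
11 → extends → [4, 5, 11]
12 → extends → [4, 5, 11, 12]
8 → replaces 11 → [4, 5, 8, 12]
1 → replaces 4 → [1, 5, 8, 12]
15 → extends → [1, 5, 8, 12, 15]
13 → replaces 15 → [1, 5, 8, 12, 13]
2 → replaces 5 → [1, 2, 8, 12, 13]
3 → replaces 8 → [1, 2, 3, 12, 13]
14 → extends → [1, 2, 3, 12, 13, 14]
10 → replaces 12 → [1, 2, 3, 10, 13, 14]
6 → replaces 10 → [1, 2, 3, 6, 13, 14]
7 → replaces 13 → [1, 2, 3, 6, 7, 14]
Six tails, so the longest strictly increasing subsequence has length 6 (e.g. 4, 9, 11, 12, 13, 14).

6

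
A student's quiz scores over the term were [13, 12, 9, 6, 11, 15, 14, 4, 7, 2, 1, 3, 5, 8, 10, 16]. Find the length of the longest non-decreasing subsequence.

Track the smallest tail for each achievable length (allowing ties):
13 → extends → [13]
12 → replaces 13 → [12]
9 → replaces 12 → [9]
6 → replaces 9 → [6]
11 → extends → [6, 11]
15 → extends → [6, 11, 15]
14 → replaces 15 → [6, 11, 14]
4 → replaces 6 → [4, 11, 14]
7 → replaces 11 → [4, 7, 14]
2 → replaces 4 → [2, 7, 14]
1 → replaces 2 → [1, 7, 14]
3 → replaces 7 → [1, 3, 14]
5 → replaces 14 → [1, 3, 5]
8 → extends → [1, 3, 5, 8]
10 → extends → [1, 3, 5, 8, 10]
16 → extends → [1, 3, 5, 8, 10, 16]
Six tails, so the longest non-decreasing subsequence has length 6 (e.g. 2, 3, 5, 8, 10, 16).

6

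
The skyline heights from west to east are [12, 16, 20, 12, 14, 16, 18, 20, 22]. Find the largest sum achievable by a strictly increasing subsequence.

Let S[i] be the best sum of a strictly increasing subsequence ending at i:
i:       1   2   3   4   5   6   7   8   9
a[i]:   12  16  20  12  14  16  18  20  22
S:      12  28  48  12  26  42  60  80 102
Maximum is 102 (e.g. 12 + 14 + 16 + 18 + 20 + 22).

102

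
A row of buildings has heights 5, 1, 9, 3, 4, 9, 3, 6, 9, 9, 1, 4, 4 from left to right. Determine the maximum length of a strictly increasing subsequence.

5

Track the smallest tail for each achievable length (strict):
5 → extends → [5]
1 → replaces 5 → [1]
9 → extends → [1, 9]
3 → replaces 9 → [1, 3]
4 → extends → [1, 3, 4]
9 → extends → [1, 3, 4, 9]
3 → already a tail → [1, 3, 4, 9]
6 → replaces 9 → [1, 3, 4, 6]
9 → extends → [1, 3, 4, 6, 9]
9 → already a tail → [1, 3, 4, 6, 9]
1 → already a tail → [1, 3, 4, 6, 9]
4 → already a tail → [1, 3, 4, 6, 9]
4 → already a tail → [1, 3, 4, 6, 9]
Five tails, so the longest strictly increasing subsequence has length 5 (e.g. 1, 3, 4, 6, 9).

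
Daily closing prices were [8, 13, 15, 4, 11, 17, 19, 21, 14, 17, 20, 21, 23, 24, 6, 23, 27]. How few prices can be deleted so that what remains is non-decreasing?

Fewest deletions = n − (longest non-decreasing subsequence).
Patience tails:
8 → extends → [8]
13 → extends → [8, 13]
15 → extends → [8, 13, 15]
4 → replaces 8 → [4, 13, 15]
11 → replaces 13 → [4, 11, 15]
17 → extends → [4, 11, 15, 17]
19 → extends → [4, 11, 15, 17, 19]
21 → extends → [4, 11, 15, 17, 19, 21]
14 → replaces 15 → [4, 11, 14, 17, 19, 21]
17 → replaces 19 → [4, 11, 14, 17, 17, 21]
20 → replaces 21 → [4, 11, 14, 17, 17, 20]
21 → extends → [4, 11, 14, 17, 17, 20, 21]
23 → extends → [4, 11, 14, 17, 17, 20, 21, 23]
24 → extends → [4, 11, 14, 17, 17, 20, 21, 23, 24]
6 → replaces 11 → [4, 6, 14, 17, 17, 20, 21, 23, 24]
23 → replaces 24 → [4, 6, 14, 17, 17, 20, 21, 23, 23]
27 → extends → [4, 6, 14, 17, 17, 20, 21, 23, 23, 27]
Longest non-decreasing subsequence has length 10, so deletions = 17 − 10 = 7.

7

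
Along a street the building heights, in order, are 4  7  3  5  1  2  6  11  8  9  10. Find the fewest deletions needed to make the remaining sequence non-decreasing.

Fewest deletions = n − (longest non-decreasing subsequence).
Patience tails:
4 → extends → [4]
7 → extends → [4, 7]
3 → replaces 4 → [3, 7]
5 → replaces 7 → [3, 5]
1 → replaces 3 → [1, 5]
2 → replaces 5 → [1, 2]
6 → extends → [1, 2, 6]
11 → extends → [1, 2, 6, 11]
8 → replaces 11 → [1, 2, 6, 8]
9 → extends → [1, 2, 6, 8, 9]
10 → extends → [1, 2, 6, 8, 9, 10]
Longest non-decreasing subsequence has length 6, so deletions = 11 − 6 = 5.

5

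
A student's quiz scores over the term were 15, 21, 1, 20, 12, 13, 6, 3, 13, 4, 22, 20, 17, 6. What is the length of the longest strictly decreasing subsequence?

5

Negate each value so 'decreasing' becomes 'increasing', then run patience tails on the negated sequence:
-15 → extends → [-15]
-21 → replaces -15 → [-21]
-1 → extends → [-21, -1]
-20 → replaces -1 → [-21, -20]
-12 → extends → [-21, -20, -12]
-13 → replaces -12 → [-21, -20, -13]
-6 → extends → [-21, -20, -13, -6]
-3 → extends → [-21, -20, -13, -6, -3]
-13 → already a tail → [-21, -20, -13, -6, -3]
-4 → replaces -3 → [-21, -20, -13, -6, -4]
-22 → replaces -21 → [-22, -20, -13, -6, -4]
-20 → already a tail → [-22, -20, -13, -6, -4]
-17 → replaces -13 → [-22, -20, -17, -6, -4]
-6 → already a tail → [-22, -20, -17, -6, -4]
Five tails, so the longest strictly decreasing subsequence of the original has length 5.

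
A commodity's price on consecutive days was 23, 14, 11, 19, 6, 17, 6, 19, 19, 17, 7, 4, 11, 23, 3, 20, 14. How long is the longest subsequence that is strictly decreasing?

Negate each value so 'decreasing' becomes 'increasing', then run patience tails on the negated sequence:
-23 → extends → [-23]
-14 → extends → [-23, -14]
-11 → extends → [-23, -14, -11]
-19 → replaces -14 → [-23, -19, -11]
-6 → extends → [-23, -19, -11, -6]
-17 → replaces -11 → [-23, -19, -17, -6]
-6 → already a tail → [-23, -19, -17, -6]
-19 → already a tail → [-23, -19, -17, -6]
-19 → already a tail → [-23, -19, -17, -6]
-17 → already a tail → [-23, -19, -17, -6]
-7 → replaces -6 → [-23, -19, -17, -7]
-4 → extends → [-23, -19, -17, -7, -4]
-11 → replaces -7 → [-23, -19, -17, -11, -4]
-23 → already a tail → [-23, -19, -17, -11, -4]
-3 → extends → [-23, -19, -17, -11, -4, -3]
-20 → replaces -19 → [-23, -20, -17, -11, -4, -3]
-14 → replaces -11 → [-23, -20, -17, -14, -4, -3]
Six tails, so the longest strictly decreasing subsequence of the original has length 6.

6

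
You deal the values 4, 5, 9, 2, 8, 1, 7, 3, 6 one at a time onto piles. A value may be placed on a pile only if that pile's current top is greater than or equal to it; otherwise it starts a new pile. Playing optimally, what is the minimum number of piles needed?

Place each on the leftmost legal pile:
4 → new pile 1 (tops now [4])
5 → new pile 2 (tops now [4, 5])
9 → new pile 3 (tops now [4, 5, 9])
2 → pile 1 (tops now [2, 5, 9])
8 → pile 3 (tops now [2, 5, 8])
1 → pile 1 (tops now [1, 5, 8])
7 → pile 3 (tops now [1, 5, 7])
3 → pile 2 (tops now [1, 3, 7])
6 → pile 3 (tops now [1, 3, 6])
Three piles.

3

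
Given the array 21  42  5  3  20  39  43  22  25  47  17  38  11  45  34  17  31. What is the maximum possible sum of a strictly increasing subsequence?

155

Let S[i] be the best sum of a strictly increasing subsequence ending at i:
i:       1   2   3   4   5   6   7   8   9  10  11  12  13  14  15  16  17
a[i]:   21  42   5   3  20  39  43  22  25  47  17  38  11  45  34  17  31
S:      21  63   5   3  25  64 107  47  72 154  22 110  16 155 106  33 103
Maximum is 155 (e.g. 5 + 20 + 22 + 25 + 38 + 45).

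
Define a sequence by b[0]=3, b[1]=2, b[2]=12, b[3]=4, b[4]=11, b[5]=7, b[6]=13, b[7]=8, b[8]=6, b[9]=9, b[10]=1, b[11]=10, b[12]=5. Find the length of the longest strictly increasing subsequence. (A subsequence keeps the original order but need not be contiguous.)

Let dp[i] be the length of the longest such subsequence ending at index i:
i:      0  1  2  3  4  5  6  7  8  9 10 11 12
b[i]:   3  2 12  4 11  7 13  8  6  9  1 10  5
dp:     1  1  2  2  3  3  4  4  3  5  1  6  3
Maximum dp value is 6.

6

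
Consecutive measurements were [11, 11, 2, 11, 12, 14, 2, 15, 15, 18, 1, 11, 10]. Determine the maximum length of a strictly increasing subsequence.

6

Track the smallest tail for each achievable length (strict):
11 → extends → [11]
11 → already a tail → [11]
2 → replaces 11 → [2]
11 → extends → [2, 11]
12 → extends → [2, 11, 12]
14 → extends → [2, 11, 12, 14]
2 → already a tail → [2, 11, 12, 14]
15 → extends → [2, 11, 12, 14, 15]
15 → already a tail → [2, 11, 12, 14, 15]
18 → extends → [2, 11, 12, 14, 15, 18]
1 → replaces 2 → [1, 11, 12, 14, 15, 18]
11 → already a tail → [1, 11, 12, 14, 15, 18]
10 → replaces 11 → [1, 10, 12, 14, 15, 18]
Six tails, so the longest strictly increasing subsequence has length 6 (e.g. 2, 11, 12, 14, 15, 18).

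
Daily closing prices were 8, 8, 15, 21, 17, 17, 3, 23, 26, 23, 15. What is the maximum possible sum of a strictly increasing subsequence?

93

Let S[i] be the best sum of a strictly increasing subsequence ending at i:
i:      1  2  3  4  5  6  7  8  9 10 11
a[i]:   8  8 15 21 17 17  3 23 26 23 15
S:      8  8 23 44 40 40  3 67 93 67 23
Maximum is 93 (e.g. 8 + 15 + 21 + 23 + 26).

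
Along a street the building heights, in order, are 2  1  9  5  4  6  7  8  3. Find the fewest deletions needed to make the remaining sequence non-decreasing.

4

Fewest deletions = n − (longest non-decreasing subsequence).
Patience tails:
2 → extends → [2]
1 → replaces 2 → [1]
9 → extends → [1, 9]
5 → replaces 9 → [1, 5]
4 → replaces 5 → [1, 4]
6 → extends → [1, 4, 6]
7 → extends → [1, 4, 6, 7]
8 → extends → [1, 4, 6, 7, 8]
3 → replaces 4 → [1, 3, 6, 7, 8]
Longest non-decreasing subsequence has length 5, so deletions = 9 − 5 = 4.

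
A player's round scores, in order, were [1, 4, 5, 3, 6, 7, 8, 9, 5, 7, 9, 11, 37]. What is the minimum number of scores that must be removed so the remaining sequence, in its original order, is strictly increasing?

Fewest deletions = n − (longest strictly increasing subsequence).
Patience tails:
1 → extends → [1]
4 → extends → [1, 4]
5 → extends → [1, 4, 5]
3 → replaces 4 → [1, 3, 5]
6 → extends → [1, 3, 5, 6]
7 → extends → [1, 3, 5, 6, 7]
8 → extends → [1, 3, 5, 6, 7, 8]
9 → extends → [1, 3, 5, 6, 7, 8, 9]
5 → already a tail → [1, 3, 5, 6, 7, 8, 9]
7 → already a tail → [1, 3, 5, 6, 7, 8, 9]
9 → already a tail → [1, 3, 5, 6, 7, 8, 9]
11 → extends → [1, 3, 5, 6, 7, 8, 9, 11]
37 → extends → [1, 3, 5, 6, 7, 8, 9, 11, 37]
Longest strictly increasing subsequence has length 9, so deletions = 13 − 9 = 4.

4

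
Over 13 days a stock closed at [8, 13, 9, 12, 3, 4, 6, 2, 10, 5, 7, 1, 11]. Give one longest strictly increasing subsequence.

Patience tails give the LIS length; then backtrack through the dp parents:
8 → extends → [8]
13 → extends → [8, 13]
9 → replaces 13 → [8, 9]
12 → extends → [8, 9, 12]
3 → replaces 8 → [3, 9, 12]
4 → replaces 9 → [3, 4, 12]
6 → replaces 12 → [3, 4, 6]
2 → replaces 3 → [2, 4, 6]
10 → extends → [2, 4, 6, 10]
5 → replaces 6 → [2, 4, 5, 10]
7 → replaces 10 → [2, 4, 5, 7]
1 → replaces 2 → [1, 4, 5, 7]
11 → extends → [1, 4, 5, 7, 11]
Length 5; one witness is 3, 4, 6, 10, 11.

3, 4, 6, 10, 11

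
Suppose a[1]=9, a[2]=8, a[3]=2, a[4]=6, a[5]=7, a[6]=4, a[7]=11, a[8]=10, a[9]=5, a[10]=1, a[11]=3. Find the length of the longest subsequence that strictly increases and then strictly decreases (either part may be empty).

inc[i] = longest strictly increasing subsequence ending at i; dec[i] = longest strictly decreasing subsequence starting at i:
i:      1  2  3  4  5  6  7  8  9 10 11
a[i]:   9  8  2  6  7  4 11 10  5  1  3
inc:    1  1  1  2  3  2  4  4  3  1  2
dec:    5  4  2  3  3  2  4  3  2  1  1
Best peak at i=7 (value 11): inc=4, dec=4, length 4+4−1 = 7.

7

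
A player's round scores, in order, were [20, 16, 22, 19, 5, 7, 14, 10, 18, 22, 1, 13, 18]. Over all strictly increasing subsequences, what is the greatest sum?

66

Let S[i] be the best sum of a strictly increasing subsequence ending at i:
i:      1  2  3  4  5  6  7  8  9 10 11 12 13
a[i]:  20 16 22 19  5  7 14 10 18 22  1 13 18
S:     20 16 42 35  5 12 26 22 44 66  1 35 53
Maximum is 66 (e.g. 5 + 7 + 14 + 18 + 22).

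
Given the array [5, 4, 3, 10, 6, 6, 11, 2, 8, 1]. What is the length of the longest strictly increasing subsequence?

Track the smallest tail for each achievable length (strict):
5 → extends → [5]
4 → replaces 5 → [4]
3 → replaces 4 → [3]
10 → extends → [3, 10]
6 → replaces 10 → [3, 6]
6 → already a tail → [3, 6]
11 → extends → [3, 6, 11]
2 → replaces 3 → [2, 6, 11]
8 → replaces 11 → [2, 6, 8]
1 → replaces 2 → [1, 6, 8]
Three tails, so the longest strictly increasing subsequence has length 3 (e.g. 5, 10, 11).

3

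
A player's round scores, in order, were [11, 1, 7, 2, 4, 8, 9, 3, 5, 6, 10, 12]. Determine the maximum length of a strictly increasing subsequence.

7

Let dp[i] be the length of the longest such subsequence ending at index i:
i:      1  2  3  4  5  6  7  8  9 10 11 12
a[i]:  11  1  7  2  4  8  9  3  5  6 10 12
dp:     1  1  2  2  3  4  5  3  4  5  6  7
Maximum dp value is 7.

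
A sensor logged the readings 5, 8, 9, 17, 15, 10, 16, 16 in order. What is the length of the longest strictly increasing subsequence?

5

Track the smallest tail for each achievable length (strict):
5 → extends → [5]
8 → extends → [5, 8]
9 → extends → [5, 8, 9]
17 → extends → [5, 8, 9, 17]
15 → replaces 17 → [5, 8, 9, 15]
10 → replaces 15 → [5, 8, 9, 10]
16 → extends → [5, 8, 9, 10, 16]
16 → already a tail → [5, 8, 9, 10, 16]
Five tails, so the longest strictly increasing subsequence has length 5 (e.g. 5, 8, 9, 15, 16).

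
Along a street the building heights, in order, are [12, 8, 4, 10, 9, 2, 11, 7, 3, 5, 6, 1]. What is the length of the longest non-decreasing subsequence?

Let dp[i] be the length of the longest such subsequence ending at index i:
i:      1  2  3  4  5  6  7  8  9 10 11 12
a[i]:  12  8  4 10  9  2 11  7  3  5  6  1
dp:     1  1  1  2  2  1  3  2  2  3  4  1
Maximum dp value is 4.

4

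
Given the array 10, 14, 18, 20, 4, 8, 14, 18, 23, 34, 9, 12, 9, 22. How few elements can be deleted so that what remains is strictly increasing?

Fewest deletions = n − (longest strictly increasing subsequence).
Patience tails:
10 → extends → [10]
14 → extends → [10, 14]
18 → extends → [10, 14, 18]
20 → extends → [10, 14, 18, 20]
4 → replaces 10 → [4, 14, 18, 20]
8 → replaces 14 → [4, 8, 18, 20]
14 → replaces 18 → [4, 8, 14, 20]
18 → replaces 20 → [4, 8, 14, 18]
23 → extends → [4, 8, 14, 18, 23]
34 → extends → [4, 8, 14, 18, 23, 34]
9 → replaces 14 → [4, 8, 9, 18, 23, 34]
12 → replaces 18 → [4, 8, 9, 12, 23, 34]
9 → already a tail → [4, 8, 9, 12, 23, 34]
22 → replaces 23 → [4, 8, 9, 12, 22, 34]
Longest strictly increasing subsequence has length 6, so deletions = 14 − 6 = 8.

8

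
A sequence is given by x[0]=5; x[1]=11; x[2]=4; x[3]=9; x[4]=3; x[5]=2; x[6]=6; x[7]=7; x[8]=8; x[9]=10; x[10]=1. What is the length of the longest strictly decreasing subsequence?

Let dp[i] be the longest strictly decreasing subsequence ending at i:
i:      0  1  2  3  4  5  6  7  8  9 10
x[i]:   5 11  4  9  3  2  6  7  8 10  1
dp:     1  1  2  2  3  4  3  3  3  2  5
Maximum is 5.

5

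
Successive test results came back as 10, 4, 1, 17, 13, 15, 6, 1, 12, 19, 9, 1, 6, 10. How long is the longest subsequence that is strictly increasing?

4

Let dp[i] be the length of the longest such subsequence ending at index i:
i:      1  2  3  4  5  6  7  8  9 10 11 12 13 14
a[i]:  10  4  1 17 13 15  6  1 12 19  9  1  6 10
dp:     1  1  1  2  2  3  2  1  3  4  3  1  2  4
Maximum dp value is 4.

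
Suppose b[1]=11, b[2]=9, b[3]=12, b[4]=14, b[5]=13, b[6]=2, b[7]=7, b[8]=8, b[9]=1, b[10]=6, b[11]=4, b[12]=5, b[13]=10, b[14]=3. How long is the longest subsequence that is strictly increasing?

4

Let dp[i] be the length of the longest such subsequence ending at index i:
i:      1  2  3  4  5  6  7  8  9 10 11 12 13 14
b[i]:  11  9 12 14 13  2  7  8  1  6  4  5 10  3
dp:     1  1  2  3  3  1  2  3  1  2  2  3  4  2
Maximum dp value is 4.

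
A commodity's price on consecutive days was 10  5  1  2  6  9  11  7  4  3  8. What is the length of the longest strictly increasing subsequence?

5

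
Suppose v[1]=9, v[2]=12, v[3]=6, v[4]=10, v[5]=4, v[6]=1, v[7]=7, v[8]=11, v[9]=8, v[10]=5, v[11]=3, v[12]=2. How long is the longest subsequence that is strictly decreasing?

Negate each value so 'decreasing' becomes 'increasing', then run patience tails on the negated sequence:
-9 → extends → [-9]
-12 → replaces -9 → [-12]
-6 → extends → [-12, -6]
-10 → replaces -6 → [-12, -10]
-4 → extends → [-12, -10, -4]
-1 → extends → [-12, -10, -4, -1]
-7 → replaces -4 → [-12, -10, -7, -1]
-11 → replaces -10 → [-12, -11, -7, -1]
-8 → replaces -7 → [-12, -11, -8, -1]
-5 → replaces -1 → [-12, -11, -8, -5]
-3 → extends → [-12, -11, -8, -5, -3]
-2 → extends → [-12, -11, -8, -5, -3, -2]
Six tails, so the longest strictly decreasing subsequence of the original has length 6.

6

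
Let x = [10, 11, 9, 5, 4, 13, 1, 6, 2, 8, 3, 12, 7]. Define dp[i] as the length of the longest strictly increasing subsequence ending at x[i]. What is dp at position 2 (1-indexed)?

2

dp[i] = 1 + max{dp[j] : j<i, x[j]<x[i]} (or 1 if no such j):
i:      1  2  3  4  5  6  7  8  9 10 11 12 13
x[i]:  10 11  9  5  4 13  1  6  2  8  3 12  7
dp:     1  2  1  1  1  3  1  2  2  3  3  4  4
At index 2 the value is 2.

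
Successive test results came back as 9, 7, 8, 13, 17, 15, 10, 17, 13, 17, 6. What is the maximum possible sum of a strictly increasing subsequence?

60

Let S[i] be the best sum of a strictly increasing subsequence ending at i:
i:      1  2  3  4  5  6  7  8  9 10 11
a[i]:   9  7  8 13 17 15 10 17 13 17  6
S:      9  7 15 28 45 43 25 60 38 60  6
Maximum is 60 (e.g. 7 + 8 + 13 + 15 + 17).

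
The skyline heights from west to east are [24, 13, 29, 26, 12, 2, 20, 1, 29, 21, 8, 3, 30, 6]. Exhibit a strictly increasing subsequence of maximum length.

Patience tails give the LIS length; then backtrack through the dp parents:
24 → extends → [24]
13 → replaces 24 → [13]
29 → extends → [13, 29]
26 → replaces 29 → [13, 26]
12 → replaces 13 → [12, 26]
2 → replaces 12 → [2, 26]
20 → replaces 26 → [2, 20]
1 → replaces 2 → [1, 20]
29 → extends → [1, 20, 29]
21 → replaces 29 → [1, 20, 21]
8 → replaces 20 → [1, 8, 21]
3 → replaces 8 → [1, 3, 21]
30 → extends → [1, 3, 21, 30]
6 → replaces 21 → [1, 3, 6, 30]
Length 4; one witness is 24, 26, 29, 30.

24, 26, 29, 30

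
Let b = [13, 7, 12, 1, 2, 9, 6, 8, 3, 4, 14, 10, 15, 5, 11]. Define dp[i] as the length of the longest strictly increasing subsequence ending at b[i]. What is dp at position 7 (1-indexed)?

dp[i] = 1 + max{dp[j] : j<i, b[j]<b[i]} (or 1 if no such j):
i:      1  2  3  4  5  6  7  8  9 10 11 12 13 14 15
b[i]:  13  7 12  1  2  9  6  8  3  4 14 10 15  5 11
dp:     1  1  2  1  2  3  3  4  3  4  5  5  6  5  6
At index 7 the value is 3.

3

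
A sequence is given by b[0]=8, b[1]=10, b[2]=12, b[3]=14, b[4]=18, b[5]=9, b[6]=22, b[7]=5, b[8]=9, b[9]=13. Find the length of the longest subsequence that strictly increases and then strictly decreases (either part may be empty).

7

inc[i] = longest strictly increasing subsequence ending at i; dec[i] = longest strictly decreasing subsequence starting at i:
i:      0  1  2  3  4  5  6  7  8  9
b[i]:   8 10 12 14 18  9 22  5  9 13
inc:    1  2  3  4  5  2  6  1  2  4
dec:    2  3  3  3  3  2  2  1  1  1
Best peak at i=4 (value 18): inc=5, dec=3, length 5+3−1 = 7.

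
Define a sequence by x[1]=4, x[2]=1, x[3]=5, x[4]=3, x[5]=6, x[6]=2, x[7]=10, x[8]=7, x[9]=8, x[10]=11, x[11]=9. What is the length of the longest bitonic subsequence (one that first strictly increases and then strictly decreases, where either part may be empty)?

7

inc[i] = longest strictly increasing subsequence ending at i; dec[i] = longest strictly decreasing subsequence starting at i:
i:      1  2  3  4  5  6  7  8  9 10 11
x[i]:   4  1  5  3  6  2 10  7  8 11  9
inc:    1  1  2  2  3  2  4  4  5  6  6
dec:    3  1  3  2  2  1  2  1  1  2  1
Best peak at i=10 (value 11): inc=6, dec=2, length 6+2−1 = 7.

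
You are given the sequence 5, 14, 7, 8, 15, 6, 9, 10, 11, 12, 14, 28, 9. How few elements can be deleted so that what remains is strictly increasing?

4

Fewest deletions = n − (longest strictly increasing subsequence).
Patience tails:
5 → extends → [5]
14 → extends → [5, 14]
7 → replaces 14 → [5, 7]
8 → extends → [5, 7, 8]
15 → extends → [5, 7, 8, 15]
6 → replaces 7 → [5, 6, 8, 15]
9 → replaces 15 → [5, 6, 8, 9]
10 → extends → [5, 6, 8, 9, 10]
11 → extends → [5, 6, 8, 9, 10, 11]
12 → extends → [5, 6, 8, 9, 10, 11, 12]
14 → extends → [5, 6, 8, 9, 10, 11, 12, 14]
28 → extends → [5, 6, 8, 9, 10, 11, 12, 14, 28]
9 → already a tail → [5, 6, 8, 9, 10, 11, 12, 14, 28]
Longest strictly increasing subsequence has length 9, so deletions = 13 − 9 = 4.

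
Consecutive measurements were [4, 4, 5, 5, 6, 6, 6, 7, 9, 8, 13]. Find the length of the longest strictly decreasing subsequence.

Negate each value so 'decreasing' becomes 'increasing', then run patience tails on the negated sequence:
-4 → extends → [-4]
-4 → already a tail → [-4]
-5 → replaces -4 → [-5]
-5 → already a tail → [-5]
-6 → replaces -5 → [-6]
-6 → already a tail → [-6]
-6 → already a tail → [-6]
-7 → replaces -6 → [-7]
-9 → replaces -7 → [-9]
-8 → extends → [-9, -8]
-13 → replaces -9 → [-13, -8]
Two tails, so the longest strictly decreasing subsequence of the original has length 2.

2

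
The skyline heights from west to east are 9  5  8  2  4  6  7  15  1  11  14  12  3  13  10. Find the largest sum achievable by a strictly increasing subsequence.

55

Let S[i] be the best sum of a strictly increasing subsequence ending at i:
i:      1  2  3  4  5  6  7  8  9 10 11 12 13 14 15
a[i]:   9  5  8  2  4  6  7 15  1 11 14 12  3 13 10
S:      9  5 13  2  6 12 19 34  1 30 44 42  5 55 29
Maximum is 55 (e.g. 2 + 4 + 6 + 7 + 11 + 12 + 13).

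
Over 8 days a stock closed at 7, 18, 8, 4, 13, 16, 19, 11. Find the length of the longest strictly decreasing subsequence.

Negate each value so 'decreasing' becomes 'increasing', then run patience tails on the negated sequence:
-7 → extends → [-7]
-18 → replaces -7 → [-18]
-8 → extends → [-18, -8]
-4 → extends → [-18, -8, -4]
-13 → replaces -8 → [-18, -13, -4]
-16 → replaces -13 → [-18, -16, -4]
-19 → replaces -18 → [-19, -16, -4]
-11 → replaces -4 → [-19, -16, -11]
Three tails, so the longest strictly decreasing subsequence of the original has length 3.

3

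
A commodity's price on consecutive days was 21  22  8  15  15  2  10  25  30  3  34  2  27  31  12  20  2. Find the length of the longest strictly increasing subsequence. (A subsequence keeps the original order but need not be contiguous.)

5

Track the smallest tail for each achievable length (strict):
21 → extends → [21]
22 → extends → [21, 22]
8 → replaces 21 → [8, 22]
15 → replaces 22 → [8, 15]
15 → already a tail → [8, 15]
2 → replaces 8 → [2, 15]
10 → replaces 15 → [2, 10]
25 → extends → [2, 10, 25]
30 → extends → [2, 10, 25, 30]
3 → replaces 10 → [2, 3, 25, 30]
34 → extends → [2, 3, 25, 30, 34]
2 → already a tail → [2, 3, 25, 30, 34]
27 → replaces 30 → [2, 3, 25, 27, 34]
31 → replaces 34 → [2, 3, 25, 27, 31]
12 → replaces 25 → [2, 3, 12, 27, 31]
20 → replaces 27 → [2, 3, 12, 20, 31]
2 → already a tail → [2, 3, 12, 20, 31]
Five tails, so the longest strictly increasing subsequence has length 5 (e.g. 21, 22, 25, 30, 34).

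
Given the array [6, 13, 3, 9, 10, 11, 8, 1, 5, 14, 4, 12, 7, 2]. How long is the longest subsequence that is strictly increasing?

5

Track the smallest tail for each achievable length (strict):
6 → extends → [6]
13 → extends → [6, 13]
3 → replaces 6 → [3, 13]
9 → replaces 13 → [3, 9]
10 → extends → [3, 9, 10]
11 → extends → [3, 9, 10, 11]
8 → replaces 9 → [3, 8, 10, 11]
1 → replaces 3 → [1, 8, 10, 11]
5 → replaces 8 → [1, 5, 10, 11]
14 → extends → [1, 5, 10, 11, 14]
4 → replaces 5 → [1, 4, 10, 11, 14]
12 → replaces 14 → [1, 4, 10, 11, 12]
7 → replaces 10 → [1, 4, 7, 11, 12]
2 → replaces 4 → [1, 2, 7, 11, 12]
Five tails, so the longest strictly increasing subsequence has length 5 (e.g. 6, 9, 10, 11, 14).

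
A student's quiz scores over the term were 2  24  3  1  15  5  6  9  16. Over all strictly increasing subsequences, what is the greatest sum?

Let S[i] be the best sum of a strictly increasing subsequence ending at i:
i:      1  2  3  4  5  6  7  8  9
a[i]:   2 24  3  1 15  5  6  9 16
S:      2 26  5  1 20 10 16 25 41
Maximum is 41 (e.g. 2 + 3 + 5 + 6 + 9 + 16).

41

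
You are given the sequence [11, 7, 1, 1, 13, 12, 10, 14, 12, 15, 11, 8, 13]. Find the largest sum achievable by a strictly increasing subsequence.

53

Let S[i] be the best sum of a strictly increasing subsequence ending at i:
i:      1  2  3  4  5  6  7  8  9 10 11 12 13
a[i]:  11  7  1  1 13 12 10 14 12 15 11  8 13
S:     11  7  1  1 24 23 17 38 29 53 28 15 42
Maximum is 53 (e.g. 11 + 13 + 14 + 15).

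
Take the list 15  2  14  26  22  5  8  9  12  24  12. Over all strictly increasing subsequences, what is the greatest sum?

Let S[i] be the best sum of a strictly increasing subsequence ending at i:
i:      1  2  3  4  5  6  7  8  9 10 11
a[i]:  15  2 14 26 22  5  8  9 12 24 12
S:     15  2 16 42 38  7 15 24 36 62 36
Maximum is 62 (e.g. 2 + 14 + 22 + 24).

62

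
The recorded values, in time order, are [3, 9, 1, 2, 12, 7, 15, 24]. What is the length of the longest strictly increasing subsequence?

Track the smallest tail for each achievable length (strict):
3 → extends → [3]
9 → extends → [3, 9]
1 → replaces 3 → [1, 9]
2 → replaces 9 → [1, 2]
12 → extends → [1, 2, 12]
7 → replaces 12 → [1, 2, 7]
15 → extends → [1, 2, 7, 15]
24 → extends → [1, 2, 7, 15, 24]
Five tails, so the longest strictly increasing subsequence has length 5 (e.g. 3, 9, 12, 15, 24).

5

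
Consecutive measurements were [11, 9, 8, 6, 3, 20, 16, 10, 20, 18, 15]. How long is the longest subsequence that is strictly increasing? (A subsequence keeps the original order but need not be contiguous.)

Let dp[i] be the length of the longest such subsequence ending at index i:
i:      1  2  3  4  5  6  7  8  9 10 11
a[i]:  11  9  8  6  3 20 16 10 20 18 15
dp:     1  1  1  1  1  2  2  2  3  3  3
Maximum dp value is 3.

3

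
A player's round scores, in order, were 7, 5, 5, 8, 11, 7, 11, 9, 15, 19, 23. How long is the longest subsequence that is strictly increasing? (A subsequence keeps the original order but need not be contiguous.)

Let dp[i] be the length of the longest such subsequence ending at index i:
i:      1  2  3  4  5  6  7  8  9 10 11
a[i]:   7  5  5  8 11  7 11  9 15 19 23
dp:     1  1  1  2  3  2  3  3  4  5  6
Maximum dp value is 6.

6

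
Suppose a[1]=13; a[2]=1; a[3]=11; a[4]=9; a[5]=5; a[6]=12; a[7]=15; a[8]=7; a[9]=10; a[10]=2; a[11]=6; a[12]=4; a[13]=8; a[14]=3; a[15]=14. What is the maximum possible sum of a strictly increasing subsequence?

39

Let S[i] be the best sum of a strictly increasing subsequence ending at i:
i:      1  2  3  4  5  6  7  8  9 10 11 12 13 14 15
a[i]:  13  1 11  9  5 12 15  7 10  2  6  4  8  3 14
S:     13  1 12 10  6 24 39 13 23  3 12  7 21  6 38
Maximum is 39 (e.g. 1 + 11 + 12 + 15).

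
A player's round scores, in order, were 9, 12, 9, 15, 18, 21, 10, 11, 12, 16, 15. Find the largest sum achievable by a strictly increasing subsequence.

Let S[i] be the best sum of a strictly increasing subsequence ending at i:
i:      1  2  3  4  5  6  7  8  9 10 11
a[i]:   9 12  9 15 18 21 10 11 12 16 15
S:      9 21  9 36 54 75 19 30 42 58 57
Maximum is 75 (e.g. 9 + 12 + 15 + 18 + 21).

75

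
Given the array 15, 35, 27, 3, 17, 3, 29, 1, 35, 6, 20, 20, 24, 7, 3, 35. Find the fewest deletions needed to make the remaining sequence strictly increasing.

Fewest deletions = n − (longest strictly increasing subsequence).
Patience tails:
15 → extends → [15]
35 → extends → [15, 35]
27 → replaces 35 → [15, 27]
3 → replaces 15 → [3, 27]
17 → replaces 27 → [3, 17]
3 → already a tail → [3, 17]
29 → extends → [3, 17, 29]
1 → replaces 3 → [1, 17, 29]
35 → extends → [1, 17, 29, 35]
6 → replaces 17 → [1, 6, 29, 35]
20 → replaces 29 → [1, 6, 20, 35]
20 → already a tail → [1, 6, 20, 35]
24 → replaces 35 → [1, 6, 20, 24]
7 → replaces 20 → [1, 6, 7, 24]
3 → replaces 6 → [1, 3, 7, 24]
35 → extends → [1, 3, 7, 24, 35]
Longest strictly increasing subsequence has length 5, so deletions = 16 − 5 = 11.

11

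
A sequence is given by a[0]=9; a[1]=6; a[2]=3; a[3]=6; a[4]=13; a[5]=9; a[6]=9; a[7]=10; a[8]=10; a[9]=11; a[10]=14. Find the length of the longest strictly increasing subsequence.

6

Track the smallest tail for each achievable length (strict):
9 → extends → [9]
6 → replaces 9 → [6]
3 → replaces 6 → [3]
6 → extends → [3, 6]
13 → extends → [3, 6, 13]
9 → replaces 13 → [3, 6, 9]
9 → already a tail → [3, 6, 9]
10 → extends → [3, 6, 9, 10]
10 → already a tail → [3, 6, 9, 10]
11 → extends → [3, 6, 9, 10, 11]
14 → extends → [3, 6, 9, 10, 11, 14]
Six tails, so the longest strictly increasing subsequence has length 6 (e.g. 3, 6, 9, 10, 11, 14).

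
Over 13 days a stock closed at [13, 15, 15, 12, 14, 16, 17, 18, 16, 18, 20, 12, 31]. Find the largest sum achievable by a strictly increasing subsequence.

130

Let S[i] be the best sum of a strictly increasing subsequence ending at i:
i:       1   2   3   4   5   6   7   8   9  10  11  12  13
a[i]:   13  15  15  12  14  16  17  18  16  18  20  12  31
S:      13  28  28  12  27  44  61  79  44  79  99  12 130
Maximum is 130 (e.g. 13 + 15 + 16 + 17 + 18 + 20 + 31).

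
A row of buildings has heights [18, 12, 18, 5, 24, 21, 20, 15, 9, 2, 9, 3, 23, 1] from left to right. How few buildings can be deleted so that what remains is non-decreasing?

10

Fewest deletions = n − (longest non-decreasing subsequence).
Patience tails:
18 → extends → [18]
12 → replaces 18 → [12]
18 → extends → [12, 18]
5 → replaces 12 → [5, 18]
24 → extends → [5, 18, 24]
21 → replaces 24 → [5, 18, 21]
20 → replaces 21 → [5, 18, 20]
15 → replaces 18 → [5, 15, 20]
9 → replaces 15 → [5, 9, 20]
2 → replaces 5 → [2, 9, 20]
9 → replaces 20 → [2, 9, 9]
3 → replaces 9 → [2, 3, 9]
23 → extends → [2, 3, 9, 23]
1 → replaces 2 → [1, 3, 9, 23]
Longest non-decreasing subsequence has length 4, so deletions = 14 − 4 = 10.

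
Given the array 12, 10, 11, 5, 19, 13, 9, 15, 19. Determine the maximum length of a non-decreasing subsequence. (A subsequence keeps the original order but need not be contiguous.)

Track the smallest tail for each achievable length (allowing ties):
12 → extends → [12]
10 → replaces 12 → [10]
11 → extends → [10, 11]
5 → replaces 10 → [5, 11]
19 → extends → [5, 11, 19]
13 → replaces 19 → [5, 11, 13]
9 → replaces 11 → [5, 9, 13]
15 → extends → [5, 9, 13, 15]
19 → extends → [5, 9, 13, 15, 19]
Five tails, so the longest non-decreasing subsequence has length 5 (e.g. 10, 11, 13, 15, 19).

5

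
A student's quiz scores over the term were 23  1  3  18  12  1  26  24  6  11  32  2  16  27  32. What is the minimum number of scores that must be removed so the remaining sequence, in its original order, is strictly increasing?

Fewest deletions = n − (longest strictly increasing subsequence).
Patience tails:
23 → extends → [23]
1 → replaces 23 → [1]
3 → extends → [1, 3]
18 → extends → [1, 3, 18]
12 → replaces 18 → [1, 3, 12]
1 → already a tail → [1, 3, 12]
26 → extends → [1, 3, 12, 26]
24 → replaces 26 → [1, 3, 12, 24]
6 → replaces 12 → [1, 3, 6, 24]
11 → replaces 24 → [1, 3, 6, 11]
32 → extends → [1, 3, 6, 11, 32]
2 → replaces 3 → [1, 2, 6, 11, 32]
16 → replaces 32 → [1, 2, 6, 11, 16]
27 → extends → [1, 2, 6, 11, 16, 27]
32 → extends → [1, 2, 6, 11, 16, 27, 32]
Longest strictly increasing subsequence has length 7, so deletions = 15 − 7 = 8.

8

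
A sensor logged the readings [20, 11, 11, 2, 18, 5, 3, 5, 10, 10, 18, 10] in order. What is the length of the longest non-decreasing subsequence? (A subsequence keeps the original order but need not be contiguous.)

Let dp[i] be the length of the longest such subsequence ending at index i:
i:      1  2  3  4  5  6  7  8  9 10 11 12
a[i]:  20 11 11  2 18  5  3  5 10 10 18 10
dp:     1  1  2  1  3  2  2  3  4  5  6  6
Maximum dp value is 6.

6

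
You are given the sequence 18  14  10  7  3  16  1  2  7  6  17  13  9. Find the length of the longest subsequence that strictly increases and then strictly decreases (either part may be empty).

inc[i] = longest strictly increasing subsequence ending at i; dec[i] = longest strictly decreasing subsequence starting at i:
i:      1  2  3  4  5  6  7  8  9 10 11 12 13
a[i]:  18 14 10  7  3 16  1  2  7  6 17 13  9
inc:    1  1  1  1  1  2  1  2  3  3  4  4  4
dec:    6  5  4  3  2  3  1  1  2  1  3  2  1
Best peak at i=1 (value 18): inc=1, dec=6, length 1+6−1 = 6.

6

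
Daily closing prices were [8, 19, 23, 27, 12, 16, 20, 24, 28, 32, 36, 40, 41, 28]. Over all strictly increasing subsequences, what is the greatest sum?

Let S[i] be the best sum of a strictly increasing subsequence ending at i:
i:       1   2   3   4   5   6   7   8   9  10  11  12  13  14
a[i]:    8  19  23  27  12  16  20  24  28  32  36  40  41  28
S:       8  27  50  77  20  36  56  80 108 140 176 216 257 108
Maximum is 257 (e.g. 8 + 12 + 16 + 20 + 24 + 28 + 32 + 36 + 40 + 41).

257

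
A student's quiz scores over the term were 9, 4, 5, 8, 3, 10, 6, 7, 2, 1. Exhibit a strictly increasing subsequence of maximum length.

Patience tails give the LIS length; then backtrack through the dp parents:
9 → extends → [9]
4 → replaces 9 → [4]
5 → extends → [4, 5]
8 → extends → [4, 5, 8]
3 → replaces 4 → [3, 5, 8]
10 → extends → [3, 5, 8, 10]
6 → replaces 8 → [3, 5, 6, 10]
7 → replaces 10 → [3, 5, 6, 7]
2 → replaces 3 → [2, 5, 6, 7]
1 → replaces 2 → [1, 5, 6, 7]
Length 4; one witness is 4, 5, 8, 10.

4, 5, 8, 10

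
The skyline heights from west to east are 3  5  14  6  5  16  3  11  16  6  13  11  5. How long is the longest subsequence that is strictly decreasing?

4

Negate each value so 'decreasing' becomes 'increasing', then run patience tails on the negated sequence:
-3 → extends → [-3]
-5 → replaces -3 → [-5]
-14 → replaces -5 → [-14]
-6 → extends → [-14, -6]
-5 → extends → [-14, -6, -5]
-16 → replaces -14 → [-16, -6, -5]
-3 → extends → [-16, -6, -5, -3]
-11 → replaces -6 → [-16, -11, -5, -3]
-16 → already a tail → [-16, -11, -5, -3]
-6 → replaces -5 → [-16, -11, -6, -3]
-13 → replaces -11 → [-16, -13, -6, -3]
-11 → replaces -6 → [-16, -13, -11, -3]
-5 → replaces -3 → [-16, -13, -11, -5]
Four tails, so the longest strictly decreasing subsequence of the original has length 4.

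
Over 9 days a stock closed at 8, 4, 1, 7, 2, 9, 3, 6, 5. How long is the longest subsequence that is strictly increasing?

4

Let dp[i] be the length of the longest such subsequence ending at index i:
i:     1 2 3 4 5 6 7 8 9
a[i]:  8 4 1 7 2 9 3 6 5
dp:    1 1 1 2 2 3 3 4 4
Maximum dp value is 4.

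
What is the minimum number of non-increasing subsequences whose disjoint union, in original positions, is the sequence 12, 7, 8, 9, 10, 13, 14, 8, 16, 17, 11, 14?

8

The minimum number of non-increasing subsequences covering a sequence equals the length of its longest strictly increasing subsequence.
LIS length is 8 (e.g. 7, 8, 9, 10, 13, 14, 16, 17), so 8 piles are needed.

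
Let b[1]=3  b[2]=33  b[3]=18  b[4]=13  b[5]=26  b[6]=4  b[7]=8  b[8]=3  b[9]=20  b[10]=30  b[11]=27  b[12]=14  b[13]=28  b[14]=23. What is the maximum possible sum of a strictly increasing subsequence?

Let S[i] be the best sum of a strictly increasing subsequence ending at i:
i:       1   2   3   4   5   6   7   8   9  10  11  12  13  14
b[i]:    3  33  18  13  26   4   8   3  20  30  27  14  28  23
S:       3  36  21  16  47   7  15   3  41  77  74  30 102  64
Maximum is 102 (e.g. 3 + 18 + 26 + 27 + 28).

102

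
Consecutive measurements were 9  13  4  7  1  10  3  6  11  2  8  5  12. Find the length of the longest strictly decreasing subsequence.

4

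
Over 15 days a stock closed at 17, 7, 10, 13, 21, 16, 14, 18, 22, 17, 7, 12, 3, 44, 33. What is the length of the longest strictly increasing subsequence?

7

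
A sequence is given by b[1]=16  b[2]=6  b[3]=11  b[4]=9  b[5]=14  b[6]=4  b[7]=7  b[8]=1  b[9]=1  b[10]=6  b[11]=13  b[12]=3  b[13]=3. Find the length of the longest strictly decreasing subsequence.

Negate each value so 'decreasing' becomes 'increasing', then run patience tails on the negated sequence:
-16 → extends → [-16]
-6 → extends → [-16, -6]
-11 → replaces -6 → [-16, -11]
-9 → extends → [-16, -11, -9]
-14 → replaces -11 → [-16, -14, -9]
-4 → extends → [-16, -14, -9, -4]
-7 → replaces -4 → [-16, -14, -9, -7]
-1 → extends → [-16, -14, -9, -7, -1]
-1 → already a tail → [-16, -14, -9, -7, -1]
-6 → replaces -1 → [-16, -14, -9, -7, -6]
-13 → replaces -9 → [-16, -14, -13, -7, -6]
-3 → extends → [-16, -14, -13, -7, -6, -3]
-3 → already a tail → [-16, -14, -13, -7, -6, -3]
Six tails, so the longest strictly decreasing subsequence of the original has length 6.

6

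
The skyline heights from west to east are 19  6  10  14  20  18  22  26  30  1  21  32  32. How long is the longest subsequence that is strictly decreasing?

3

Let dp[i] be the longest strictly decreasing subsequence ending at i:
i:      1  2  3  4  5  6  7  8  9 10 11 12 13
a[i]:  19  6 10 14 20 18 22 26 30  1 21 32 32
dp:     1  2  2  2  1  2  1  1  1  3  2  1  1
Maximum is 3.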